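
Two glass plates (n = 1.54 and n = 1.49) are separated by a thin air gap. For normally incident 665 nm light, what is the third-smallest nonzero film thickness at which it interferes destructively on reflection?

998 nm

Top surface (1.54 → 1.0): reflection off a lower-index medium gives no phase shift.
At the lower boundary (n = 1.0 to n = 1.49) the reflected ray undergoes a half-wave phase shift.
Exactly one π shift → a net half-wave offset.
With one net inversion, destructive interference in reflection requires 2 n t = m λ.
The third-smallest nonzero thickness corresponds to m = 3: t = m λ / (2 n) = 3.00 × 665 / (2 × 1.0) = 998 nm.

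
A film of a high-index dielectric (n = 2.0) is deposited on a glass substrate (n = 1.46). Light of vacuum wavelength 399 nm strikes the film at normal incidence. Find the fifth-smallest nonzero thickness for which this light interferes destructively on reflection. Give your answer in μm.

At the upper boundary (n = 1.0 to n = 2.0) the reflected ray undergoes a half-wave phase shift.
Bottom surface (2.0 → 1.46): reflection off a lower-index medium gives no phase shift.
The two reflections differ by half a wavelength.
With one net inversion, destructive interference in reflection requires 2 n t = m λ.
The fifth-smallest nonzero thickness corresponds to m = 5: t = m λ / (2 n) = 5.00 × 399 / (2 × 2.0) = 499 nm.

0.499 μm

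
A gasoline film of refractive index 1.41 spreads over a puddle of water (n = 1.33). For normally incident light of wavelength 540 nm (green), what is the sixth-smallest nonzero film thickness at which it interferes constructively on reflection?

1053 nm

Ray reflecting at the top interface goes from n = 1.0 toward n = 1.41: a half-wave phase shift.
Ray reflecting at the bottom interface goes from n = 1.41 toward n = 1.33: no phase shift.
The two reflections differ by half a wavelength.
With one net inversion, constructive interference in reflection requires 2 n t = (m + ½) λ.
The sixth-smallest nonzero thickness corresponds to m = 5: t = (m + ½) λ / (2 n) = 5.50 × 540 / (2 × 1.41) = 1053 nm.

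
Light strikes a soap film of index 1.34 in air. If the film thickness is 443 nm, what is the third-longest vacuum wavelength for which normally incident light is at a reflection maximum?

475 nm

Ray reflecting at the top interface goes from n = 1.0 toward n = 1.34: a half-wave phase shift.
Bottom surface (1.34 → 1.0): reflection off a lower-index medium gives no phase shift.
Net: one phase inversion between the two reflected rays.
For maximum reflection here: 2 n t = (m + ½) λ.
λ = 2 n t / (m + ½). The third-longest wavelength is m = 2: λ = 2 × 1.34 × 443 / 2.50 = 475 nm.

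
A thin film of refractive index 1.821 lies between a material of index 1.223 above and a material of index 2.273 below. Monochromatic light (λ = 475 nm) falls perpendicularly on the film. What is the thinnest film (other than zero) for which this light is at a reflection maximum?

Ray reflecting at the top interface goes from n = 1.223 toward n = 1.821: a half-wave phase shift.
Bottom surface (1.821 → 2.273): reflection off a higher-index medium gives a half-wave phase shift.
Zero or two π shifts → no net half-wave offset.
With no net inversion, constructive interference in reflection requires 2 n t = m λ.
Minimum nonzero at m = 1: t = λ / (2 n) = 475 / (2 × 1.821) = 130 nm.

130 nm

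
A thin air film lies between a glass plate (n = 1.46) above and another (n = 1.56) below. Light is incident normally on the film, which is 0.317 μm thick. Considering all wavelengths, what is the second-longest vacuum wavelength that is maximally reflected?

At the upper boundary (n = 1.46 to n = 1.0) the reflected ray undergoes no phase shift.
At the lower boundary (n = 1.0 to n = 1.56) the reflected ray undergoes a half-wave phase shift.
Net: one phase inversion between the two reflected rays.
So the condition for constructive reflection is 2 n t = (m + ½) λ.
λ = 2 n t / (m + ½). The second-longest wavelength is m = 1: λ = 2 × 1.0 × 317 / 1.50 = 423 nm.

423 nm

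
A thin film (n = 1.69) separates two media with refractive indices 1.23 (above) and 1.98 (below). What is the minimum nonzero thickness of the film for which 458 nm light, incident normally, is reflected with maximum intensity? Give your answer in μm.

0.136 μm

At the upper boundary (n = 1.23 to n = 1.69) the reflected ray undergoes a half-wave phase shift.
Bottom surface (1.69 → 1.98): reflection off a higher-index medium gives a half-wave phase shift.
The two reflections carry the same phase change, so no net offset.
With no net inversion, constructive interference in reflection requires 2 n t = m λ.
Minimum nonzero at m = 1: t = λ / (2 n) = 458 / (2 × 1.69) = 136 nm.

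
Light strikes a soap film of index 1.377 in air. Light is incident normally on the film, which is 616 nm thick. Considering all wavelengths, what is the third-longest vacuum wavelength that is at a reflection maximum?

At the upper boundary (n = 1.0 to n = 1.377) the reflected ray undergoes a half-wave phase shift.
Bottom surface (1.377 → 1.0): reflection off a lower-index medium gives no phase shift.
Exactly one π shift → a net half-wave offset.
With one net inversion, constructive interference in reflection requires 2 n t = (m + ½) λ.
λ = 2 n t / (m + ½). The third-longest wavelength is m = 2: λ = 2 × 1.377 × 616 / 2.50 = 679 nm.

679 nm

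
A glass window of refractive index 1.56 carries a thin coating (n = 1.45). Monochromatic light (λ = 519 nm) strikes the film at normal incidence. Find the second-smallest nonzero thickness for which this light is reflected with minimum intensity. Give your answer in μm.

0.268 μm

Top surface (1.0 → 1.45): reflection off a higher-index medium gives a half-wave phase shift.
Ray reflecting at the bottom interface goes from n = 1.45 toward n = 1.56: a half-wave phase shift.
The two reflections carry the same phase change, so no net offset.
With no net inversion, destructive interference in reflection requires 2 n t = (m + ½) λ.
The second-smallest nonzero thickness corresponds to m = 1: t = (m + ½) λ / (2 n) = 1.50 × 519 / (2 × 1.45) = 268 nm.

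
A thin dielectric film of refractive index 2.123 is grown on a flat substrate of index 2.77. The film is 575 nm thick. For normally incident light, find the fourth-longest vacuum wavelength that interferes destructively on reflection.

At the upper boundary (n = 1.0 to n = 2.123) the reflected ray undergoes a half-wave phase shift.
Bottom surface (2.123 → 2.77): reflection off a higher-index medium gives a half-wave phase shift.
Zero or two π shifts → no net half-wave offset.
So the condition for destructive reflection is 2 n t = (m + ½) λ.
λ = 2 n t / (m + ½). The fourth-longest wavelength is m = 3: λ = 2 × 2.123 × 575 / 3.50 = 698 nm.

698 nm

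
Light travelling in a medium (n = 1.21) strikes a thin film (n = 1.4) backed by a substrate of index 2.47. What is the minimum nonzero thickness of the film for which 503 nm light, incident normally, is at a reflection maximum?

180 nm

Top surface (1.21 → 1.4): reflection off a higher-index medium gives a half-wave phase shift.
Ray reflecting at the bottom interface goes from n = 1.4 toward n = 2.47: a half-wave phase shift.
The two reflections carry the same phase change, so no net offset.
With no net inversion, constructive interference in reflection requires 2 n t = m λ.
Minimum nonzero at m = 1: t = λ / (2 n) = 503 / (2 × 1.4) = 180 nm.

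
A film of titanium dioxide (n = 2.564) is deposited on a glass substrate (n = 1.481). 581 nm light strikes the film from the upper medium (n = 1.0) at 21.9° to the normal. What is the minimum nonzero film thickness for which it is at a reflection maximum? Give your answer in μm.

0.0573 μm

At the upper boundary (n = 1.0 to n = 2.564) the reflected ray undergoes a half-wave phase shift.
Ray reflecting at the bottom interface goes from n = 2.564 toward n = 1.481: no phase shift.
Exactly one π shift → a net half-wave offset.
So the condition for constructive reflection is 2 n t cos θ_r = (m + ½) λ.
Snell's law: 1.0 sin 21.9° = 2.564 sin θ_r → sin θ_r = 0.145, cos θ_r = 0.989.
Minimum at m = 0: t = λ / (4 n cos θ_r) = 581 / (4 × 2.564 × 0.989) = 57.3 nm.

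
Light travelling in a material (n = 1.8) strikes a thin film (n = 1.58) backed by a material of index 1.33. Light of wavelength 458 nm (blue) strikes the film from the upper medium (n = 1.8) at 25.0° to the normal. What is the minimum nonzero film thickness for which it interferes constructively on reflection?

165 nm

Top surface (1.8 → 1.58): reflection off a lower-index medium gives no phase shift.
Ray reflecting at the bottom interface goes from n = 1.58 toward n = 1.33: no phase shift.
Zero or two π shifts → no net half-wave offset.
For bright reflection here: 2 n t cos θ_r = m λ.
Snell's law: 1.8 sin 25.0° = 1.58 sin θ_r → sin θ_r = 0.481, cos θ_r = 0.876.
Minimum nonzero at m = 1: t = λ / (2 n cos θ_r) = 458 / (2 × 1.58 × 0.876) = 165 nm.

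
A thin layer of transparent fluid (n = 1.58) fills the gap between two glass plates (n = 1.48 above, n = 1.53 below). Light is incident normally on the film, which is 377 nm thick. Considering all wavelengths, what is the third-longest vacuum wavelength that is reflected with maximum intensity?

477 nm

Ray reflecting at the top interface goes from n = 1.48 toward n = 1.58: a half-wave phase shift.
Ray reflecting at the bottom interface goes from n = 1.58 toward n = 1.53: no phase shift.
Net: one phase inversion between the two reflected rays.
For bright reflection here: 2 n t = (m + ½) λ.
λ = 2 n t / (m + ½). The third-longest wavelength is m = 2: λ = 2 × 1.58 × 377 / 2.50 = 477 nm.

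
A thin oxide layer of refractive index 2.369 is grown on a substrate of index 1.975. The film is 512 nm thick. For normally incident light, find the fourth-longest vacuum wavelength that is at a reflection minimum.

606 nm

At the upper boundary (n = 1.0 to n = 2.369) the reflected ray undergoes a half-wave phase shift.
At the lower boundary (n = 2.369 to n = 1.975) the reflected ray undergoes no phase shift.
Exactly one π shift → a net half-wave offset.
With one net inversion, destructive interference in reflection requires 2 n t = m λ.
λ = 2 n t / m. The fourth-longest wavelength is m = 4: λ = 2 × 2.369 × 512 / 4.00 = 606 nm.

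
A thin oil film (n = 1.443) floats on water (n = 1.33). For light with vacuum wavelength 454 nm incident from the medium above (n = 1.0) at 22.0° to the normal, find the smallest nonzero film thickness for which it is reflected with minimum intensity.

Top surface (1.0 → 1.443): reflection off a higher-index medium gives a half-wave phase shift.
Bottom surface (1.443 → 1.33): reflection off a lower-index medium gives no phase shift.
Exactly one π shift → a net half-wave offset.
With one net inversion, destructive interference in reflection requires 2 n t cos θ_r = m λ.
Snell's law: 1.0 sin 22.0° = 1.443 sin θ_r → sin θ_r = 0.260, cos θ_r = 0.966.
Minimum nonzero at m = 1: t = λ / (2 n cos θ_r) = 454 / (2 × 1.443 × 0.966) = 163 nm.

163 nm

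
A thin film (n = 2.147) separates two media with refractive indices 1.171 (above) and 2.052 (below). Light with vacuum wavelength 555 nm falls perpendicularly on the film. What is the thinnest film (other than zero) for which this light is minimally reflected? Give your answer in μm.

0.129 μm

Top surface (1.171 → 2.147): reflection off a higher-index medium gives a half-wave phase shift.
At the lower boundary (n = 2.147 to n = 2.052) the reflected ray undergoes no phase shift.
Net: one phase inversion between the two reflected rays.
For weak reflection here: 2 n t = m λ.
Minimum nonzero at m = 1: t = λ / (2 n) = 555 / (2 × 2.147) = 129 nm.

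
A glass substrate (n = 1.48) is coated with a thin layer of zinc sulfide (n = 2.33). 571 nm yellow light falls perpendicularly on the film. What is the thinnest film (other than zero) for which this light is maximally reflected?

At the upper boundary (n = 1.0 to n = 2.33) the reflected ray undergoes a half-wave phase shift.
Bottom surface (2.33 → 1.48): reflection off a lower-index medium gives no phase shift.
Exactly one π shift → a net half-wave offset.
With one net inversion, constructive interference in reflection requires 2 n t = (m + ½) λ.
Minimum at m = 0: t = λ / (4 n) = 571 / (4 × 2.33) = 61.3 nm.

61.3 nm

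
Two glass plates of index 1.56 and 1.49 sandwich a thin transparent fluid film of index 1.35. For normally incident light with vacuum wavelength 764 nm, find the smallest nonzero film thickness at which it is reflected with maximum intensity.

Ray reflecting at the top interface goes from n = 1.56 toward n = 1.35: no phase shift.
At the lower boundary (n = 1.35 to n = 1.49) the reflected ray undergoes a half-wave phase shift.
Exactly one π shift → a net half-wave offset.
With one net inversion, constructive interference in reflection requires 2 n t = (m + ½) λ.
Minimum at m = 0: t = λ / (4 n) = 764 / (4 × 1.35) = 141 nm.

141 nm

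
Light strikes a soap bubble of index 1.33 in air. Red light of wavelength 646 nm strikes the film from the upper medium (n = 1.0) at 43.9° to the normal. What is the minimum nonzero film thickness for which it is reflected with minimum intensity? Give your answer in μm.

0.285 μm

Top surface (1.0 → 1.33): reflection off a higher-index medium gives a half-wave phase shift.
At the lower boundary (n = 1.33 to n = 1.0) the reflected ray undergoes no phase shift.
Exactly one π shift → a net half-wave offset.
So the condition for destructive reflection is 2 n t cos θ_r = m λ.
Snell's law: 1.0 sin 43.9° = 1.33 sin θ_r → sin θ_r = 0.521, cos θ_r = 0.853.
Minimum nonzero at m = 1: t = λ / (2 n cos θ_r) = 646 / (2 × 1.33 × 0.853) = 285 nm.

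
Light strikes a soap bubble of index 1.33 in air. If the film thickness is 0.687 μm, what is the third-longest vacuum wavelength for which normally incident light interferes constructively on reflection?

731 nm

At the upper boundary (n = 1.0 to n = 1.33) the reflected ray undergoes a half-wave phase shift.
Bottom surface (1.33 → 1.0): reflection off a lower-index medium gives no phase shift.
Exactly one π shift → a net half-wave offset.
So the condition for constructive reflection is 2 n t = (m + ½) λ.
λ = 2 n t / (m + ½). The third-longest wavelength is m = 2: λ = 2 × 1.33 × 687 / 2.50 = 731 nm.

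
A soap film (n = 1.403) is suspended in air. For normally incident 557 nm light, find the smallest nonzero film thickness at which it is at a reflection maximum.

99.3 nm

At the upper boundary (n = 1.0 to n = 1.403) the reflected ray undergoes a half-wave phase shift.
Ray reflecting at the bottom interface goes from n = 1.403 toward n = 1.0: no phase shift.
The two reflections differ by half a wavelength.
So the condition for constructive reflection is 2 n t = (m + ½) λ.
Minimum at m = 0: t = λ / (4 n) = 557 / (4 × 1.403) = 99.3 nm.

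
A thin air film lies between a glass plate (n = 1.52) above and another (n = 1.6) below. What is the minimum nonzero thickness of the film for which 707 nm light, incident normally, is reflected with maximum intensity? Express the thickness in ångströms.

Ray reflecting at the top interface goes from n = 1.52 toward n = 1.0: no phase shift.
Bottom surface (1.0 → 1.6): reflection off a higher-index medium gives a half-wave phase shift.
The two reflections differ by half a wavelength.
So the condition for constructive reflection is 2 n t = (m + ½) λ.
Minimum at m = 0: t = λ / (4 n) = 707 / (4 × 1.0) = 177 nm.

1768 Å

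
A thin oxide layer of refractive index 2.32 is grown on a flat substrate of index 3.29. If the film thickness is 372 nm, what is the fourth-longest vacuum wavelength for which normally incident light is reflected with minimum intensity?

At the upper boundary (n = 1.0 to n = 2.32) the reflected ray undergoes a half-wave phase shift.
Bottom surface (2.32 → 3.29): reflection off a higher-index medium gives a half-wave phase shift.
Net: no relative phase inversion (both shifts match).
With no net inversion, destructive interference in reflection requires 2 n t = (m + ½) λ.
λ = 2 n t / (m + ½). The fourth-longest wavelength is m = 3: λ = 2 × 2.32 × 372 / 3.50 = 493 nm.

493 nm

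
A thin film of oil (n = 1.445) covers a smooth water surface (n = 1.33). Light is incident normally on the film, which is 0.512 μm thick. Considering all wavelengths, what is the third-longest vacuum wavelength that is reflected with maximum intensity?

Top surface (1.0 → 1.445): reflection off a higher-index medium gives a half-wave phase shift.
Bottom surface (1.445 → 1.33): reflection off a lower-index medium gives no phase shift.
Exactly one π shift → a net half-wave offset.
So the condition for constructive reflection is 2 n t = (m + ½) λ.
λ = 2 n t / (m + ½). The third-longest wavelength is m = 2: λ = 2 × 1.445 × 512 / 2.50 = 592 nm.

592 nm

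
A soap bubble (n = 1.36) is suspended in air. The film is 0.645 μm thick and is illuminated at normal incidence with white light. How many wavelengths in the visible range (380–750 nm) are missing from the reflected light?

At the upper boundary (n = 1.0 to n = 1.36) the reflected ray undergoes a half-wave phase shift.
Bottom surface (1.36 → 1.0): reflection off a lower-index medium gives no phase shift.
Exactly one π shift → a net half-wave offset.
With one net inversion, destructive interference in reflection requires 2 n t = m λ.
λ = 2 n t / m = 1754 / m nm.
m=2: 877 nm (IR); m=3: 585 nm (visible); m=4: 439 nm (visible); m=5: 351 nm (UV).

2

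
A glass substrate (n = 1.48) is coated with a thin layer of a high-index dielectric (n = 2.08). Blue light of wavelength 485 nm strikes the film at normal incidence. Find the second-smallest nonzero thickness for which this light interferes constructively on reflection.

175 nm

Ray reflecting at the top interface goes from n = 1.0 toward n = 2.08: a half-wave phase shift.
Ray reflecting at the bottom interface goes from n = 2.08 toward n = 1.48: no phase shift.
Net: one phase inversion between the two reflected rays.
For maximum reflection here: 2 n t = (m + ½) λ.
The second-smallest nonzero thickness corresponds to m = 1: t = (m + ½) λ / (2 n) = 1.50 × 485 / (2 × 2.08) = 175 nm.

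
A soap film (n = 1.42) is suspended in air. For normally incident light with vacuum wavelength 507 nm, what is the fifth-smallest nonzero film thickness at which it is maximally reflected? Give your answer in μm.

0.803 μm

At the upper boundary (n = 1.0 to n = 1.42) the reflected ray undergoes a half-wave phase shift.
Ray reflecting at the bottom interface goes from n = 1.42 toward n = 1.0: no phase shift.
The two reflections differ by half a wavelength.
So the condition for constructive reflection is 2 n t = (m + ½) λ.
The fifth-smallest nonzero thickness corresponds to m = 4: t = (m + ½) λ / (2 n) = 4.50 × 507 / (2 × 1.42) = 803 nm.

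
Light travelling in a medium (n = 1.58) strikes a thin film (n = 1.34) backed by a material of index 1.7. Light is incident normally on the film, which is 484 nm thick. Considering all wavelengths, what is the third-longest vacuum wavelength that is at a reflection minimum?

At the upper boundary (n = 1.58 to n = 1.34) the reflected ray undergoes no phase shift.
Bottom surface (1.34 → 1.7): reflection off a higher-index medium gives a half-wave phase shift.
Exactly one π shift → a net half-wave offset.
For dark reflection here: 2 n t = m λ.
λ = 2 n t / m. The third-longest wavelength is m = 3: λ = 2 × 1.34 × 484 / 3.00 = 432 nm.

432 nm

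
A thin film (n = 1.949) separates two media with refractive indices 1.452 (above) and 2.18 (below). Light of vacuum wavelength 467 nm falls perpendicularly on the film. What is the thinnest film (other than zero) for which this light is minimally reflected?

Top surface (1.452 → 1.949): reflection off a higher-index medium gives a half-wave phase shift.
Bottom surface (1.949 → 2.18): reflection off a higher-index medium gives a half-wave phase shift.
Zero or two π shifts → no net half-wave offset.
For minimum reflection here: 2 n t = (m + ½) λ.
Minimum at m = 0: t = λ / (4 n) = 467 / (4 × 1.949) = 59.9 nm.

59.9 nm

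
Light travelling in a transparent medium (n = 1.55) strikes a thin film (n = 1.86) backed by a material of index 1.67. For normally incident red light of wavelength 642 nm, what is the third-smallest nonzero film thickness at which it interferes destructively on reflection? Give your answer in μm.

0.518 μm

Top surface (1.55 → 1.86): reflection off a higher-index medium gives a half-wave phase shift.
At the lower boundary (n = 1.86 to n = 1.67) the reflected ray undergoes no phase shift.
Exactly one π shift → a net half-wave offset.
For dark reflection here: 2 n t = m λ.
The third-smallest nonzero thickness corresponds to m = 3: t = m λ / (2 n) = 3.00 × 642 / (2 × 1.86) = 518 nm.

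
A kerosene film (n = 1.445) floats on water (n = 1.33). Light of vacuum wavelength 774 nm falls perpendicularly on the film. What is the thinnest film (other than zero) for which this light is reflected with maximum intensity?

134 nm

Ray reflecting at the top interface goes from n = 1.0 toward n = 1.445: a half-wave phase shift.
Ray reflecting at the bottom interface goes from n = 1.445 toward n = 1.33: no phase shift.
Net: one phase inversion between the two reflected rays.
So the condition for constructive reflection is 2 n t = (m + ½) λ.
Minimum at m = 0: t = λ / (4 n) = 774 / (4 × 1.445) = 134 nm.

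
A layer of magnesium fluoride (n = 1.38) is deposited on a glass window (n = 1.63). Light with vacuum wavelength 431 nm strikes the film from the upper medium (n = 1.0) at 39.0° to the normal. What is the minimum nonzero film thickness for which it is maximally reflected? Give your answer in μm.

0.175 μm

Ray reflecting at the top interface goes from n = 1.0 toward n = 1.38: a half-wave phase shift.
At the lower boundary (n = 1.38 to n = 1.63) the reflected ray undergoes a half-wave phase shift.
The two reflections carry the same phase change, so no net offset.
For strong reflection here: 2 n t cos θ_r = m λ.
Snell's law: 1.0 sin 39.0° = 1.38 sin θ_r → sin θ_r = 0.456, cos θ_r = 0.890.
Minimum nonzero at m = 1: t = λ / (2 n cos θ_r) = 431 / (2 × 1.38 × 0.890) = 175 nm.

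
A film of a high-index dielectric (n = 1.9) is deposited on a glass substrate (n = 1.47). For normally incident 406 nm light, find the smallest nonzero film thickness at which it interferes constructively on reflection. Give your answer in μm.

0.0534 μm

Ray reflecting at the top interface goes from n = 1.0 toward n = 1.9: a half-wave phase shift.
Ray reflecting at the bottom interface goes from n = 1.9 toward n = 1.47: no phase shift.
The two reflections differ by half a wavelength.
For strong reflection here: 2 n t = (m + ½) λ.
Minimum at m = 0: t = λ / (4 n) = 406 / (4 × 1.9) = 53.4 nm.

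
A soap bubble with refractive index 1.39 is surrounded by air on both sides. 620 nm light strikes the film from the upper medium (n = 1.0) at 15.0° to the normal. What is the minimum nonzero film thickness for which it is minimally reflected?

227 nm

Top surface (1.0 → 1.39): reflection off a higher-index medium gives a half-wave phase shift.
Bottom surface (1.39 → 1.0): reflection off a lower-index medium gives no phase shift.
Exactly one π shift → a net half-wave offset.
For minimum reflection here: 2 n t cos θ_r = m λ.
Snell's law: 1.0 sin 15.0° = 1.39 sin θ_r → sin θ_r = 0.186, cos θ_r = 0.983.
Minimum nonzero at m = 1: t = λ / (2 n cos θ_r) = 620 / (2 × 1.39 × 0.983) = 227 nm.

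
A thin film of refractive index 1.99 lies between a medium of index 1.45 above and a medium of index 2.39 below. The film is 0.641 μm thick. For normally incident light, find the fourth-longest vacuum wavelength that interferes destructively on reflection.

Ray reflecting at the top interface goes from n = 1.45 toward n = 1.99: a half-wave phase shift.
Bottom surface (1.99 → 2.39): reflection off a higher-index medium gives a half-wave phase shift.
Zero or two π shifts → no net half-wave offset.
For weak reflection here: 2 n t = (m + ½) λ.
λ = 2 n t / (m + ½). The fourth-longest wavelength is m = 3: λ = 2 × 1.99 × 641 / 3.50 = 729 nm.

729 nm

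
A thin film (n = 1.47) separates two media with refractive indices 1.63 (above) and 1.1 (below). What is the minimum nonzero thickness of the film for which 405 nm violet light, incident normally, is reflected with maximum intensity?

138 nm

At the upper boundary (n = 1.63 to n = 1.47) the reflected ray undergoes no phase shift.
Bottom surface (1.47 → 1.1): reflection off a lower-index medium gives no phase shift.
Zero or two π shifts → no net half-wave offset.
So the condition for constructive reflection is 2 n t = m λ.
Minimum nonzero at m = 1: t = λ / (2 n) = 405 / (2 × 1.47) = 138 nm.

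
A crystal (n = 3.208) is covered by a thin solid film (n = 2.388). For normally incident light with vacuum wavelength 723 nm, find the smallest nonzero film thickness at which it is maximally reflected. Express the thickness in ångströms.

At the upper boundary (n = 1.0 to n = 2.388) the reflected ray undergoes a half-wave phase shift.
At the lower boundary (n = 2.388 to n = 3.208) the reflected ray undergoes a half-wave phase shift.
Net: no relative phase inversion (both shifts match).
With no net inversion, constructive interference in reflection requires 2 n t = m λ.
Minimum nonzero at m = 1: t = λ / (2 n) = 723 / (2 × 2.388) = 151 nm.

1514 Å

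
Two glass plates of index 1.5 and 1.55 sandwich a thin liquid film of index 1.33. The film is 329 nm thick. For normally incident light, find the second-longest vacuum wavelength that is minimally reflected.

438 nm

At the upper boundary (n = 1.5 to n = 1.33) the reflected ray undergoes no phase shift.
Bottom surface (1.33 → 1.55): reflection off a higher-index medium gives a half-wave phase shift.
Net: one phase inversion between the two reflected rays.
With one net inversion, destructive interference in reflection requires 2 n t = m λ.
λ = 2 n t / m. The second-longest wavelength is m = 2: λ = 2 × 1.33 × 329 / 2.00 = 438 nm.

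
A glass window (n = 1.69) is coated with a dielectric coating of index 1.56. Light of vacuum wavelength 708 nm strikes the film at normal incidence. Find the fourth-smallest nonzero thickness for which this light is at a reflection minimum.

Top surface (1.0 → 1.56): reflection off a higher-index medium gives a half-wave phase shift.
Bottom surface (1.56 → 1.69): reflection off a higher-index medium gives a half-wave phase shift.
Zero or two π shifts → no net half-wave offset.
For dark reflection here: 2 n t = (m + ½) λ.
The fourth-smallest nonzero thickness corresponds to m = 3: t = (m + ½) λ / (2 n) = 3.50 × 708 / (2 × 1.56) = 794 nm.

794 nm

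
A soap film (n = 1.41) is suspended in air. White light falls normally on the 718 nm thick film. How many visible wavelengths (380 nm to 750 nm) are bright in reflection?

2

Top surface (1.0 → 1.41): reflection off a higher-index medium gives a half-wave phase shift.
Ray reflecting at the bottom interface goes from n = 1.41 toward n = 1.0: no phase shift.
Exactly one π shift → a net half-wave offset.
For strong reflection here: 2 n t = (m + ½) λ.
λ = 2 n t / (m + ½) = 2025 / (m + ½) nm.
m=2: 810 nm (IR); m=3: 579 nm (visible); m=4: 450 nm (visible); m=5: 368 nm (UV).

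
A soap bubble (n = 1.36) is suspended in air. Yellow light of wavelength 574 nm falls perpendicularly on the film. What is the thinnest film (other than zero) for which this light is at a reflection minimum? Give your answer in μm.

0.211 μm

Ray reflecting at the top interface goes from n = 1.0 toward n = 1.36: a half-wave phase shift.
Ray reflecting at the bottom interface goes from n = 1.36 toward n = 1.0: no phase shift.
Exactly one π shift → a net half-wave offset.
With one net inversion, destructive interference in reflection requires 2 n t = m λ.
Minimum nonzero at m = 1: t = λ / (2 n) = 574 / (2 × 1.36) = 211 nm.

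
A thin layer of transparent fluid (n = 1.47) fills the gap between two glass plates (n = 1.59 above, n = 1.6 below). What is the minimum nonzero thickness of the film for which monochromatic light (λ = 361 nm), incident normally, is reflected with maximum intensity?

Ray reflecting at the top interface goes from n = 1.59 toward n = 1.47: no phase shift.
Ray reflecting at the bottom interface goes from n = 1.47 toward n = 1.6: a half-wave phase shift.
The two reflections differ by half a wavelength.
For maximum reflection here: 2 n t = (m + ½) λ.
Minimum at m = 0: t = λ / (4 n) = 361 / (4 × 1.47) = 61.4 nm.

61.4 nm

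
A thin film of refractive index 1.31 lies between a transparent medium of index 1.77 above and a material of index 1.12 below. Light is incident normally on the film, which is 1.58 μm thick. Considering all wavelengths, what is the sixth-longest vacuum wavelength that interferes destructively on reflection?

At the upper boundary (n = 1.77 to n = 1.31) the reflected ray undergoes no phase shift.
Bottom surface (1.31 → 1.12): reflection off a lower-index medium gives no phase shift.
Net: no relative phase inversion (both shifts match).
For minimum reflection here: 2 n t = (m + ½) λ.
λ = 2 n t / (m + ½). The sixth-longest wavelength is m = 5: λ = 2 × 1.31 × 1580 / 5.50 = 753 nm.

753 nm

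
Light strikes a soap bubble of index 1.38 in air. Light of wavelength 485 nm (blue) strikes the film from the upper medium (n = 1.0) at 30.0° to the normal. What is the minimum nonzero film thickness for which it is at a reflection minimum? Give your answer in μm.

Top surface (1.0 → 1.38): reflection off a higher-index medium gives a half-wave phase shift.
At the lower boundary (n = 1.38 to n = 1.0) the reflected ray undergoes no phase shift.
Net: one phase inversion between the two reflected rays.
So the condition for destructive reflection is 2 n t cos θ_r = m λ.
Snell's law: 1.0 sin 30.0° = 1.38 sin θ_r → sin θ_r = 0.362, cos θ_r = 0.932.
Minimum nonzero at m = 1: t = λ / (2 n cos θ_r) = 485 / (2 × 1.38 × 0.932) = 189 nm.

0.189 μm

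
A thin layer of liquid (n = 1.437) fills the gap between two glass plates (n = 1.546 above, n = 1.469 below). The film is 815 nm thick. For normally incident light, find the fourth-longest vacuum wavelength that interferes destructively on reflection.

586 nm

At the upper boundary (n = 1.546 to n = 1.437) the reflected ray undergoes no phase shift.
Bottom surface (1.437 → 1.469): reflection off a higher-index medium gives a half-wave phase shift.
Exactly one π shift → a net half-wave offset.
With one net inversion, destructive interference in reflection requires 2 n t = m λ.
λ = 2 n t / m. The fourth-longest wavelength is m = 4: λ = 2 × 1.437 × 815 / 4.00 = 586 nm.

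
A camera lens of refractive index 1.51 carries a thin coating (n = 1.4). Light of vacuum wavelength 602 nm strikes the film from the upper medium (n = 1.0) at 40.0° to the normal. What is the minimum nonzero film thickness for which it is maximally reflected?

242 nm

At the upper boundary (n = 1.0 to n = 1.4) the reflected ray undergoes a half-wave phase shift.
Bottom surface (1.4 → 1.51): reflection off a higher-index medium gives a half-wave phase shift.
Net: no relative phase inversion (both shifts match).
With no net inversion, constructive interference in reflection requires 2 n t cos θ_r = m λ.
Snell's law: 1.0 sin 40.0° = 1.4 sin θ_r → sin θ_r = 0.459, cos θ_r = 0.888.
Minimum nonzero at m = 1: t = λ / (2 n cos θ_r) = 602 / (2 × 1.4 × 0.888) = 242 nm.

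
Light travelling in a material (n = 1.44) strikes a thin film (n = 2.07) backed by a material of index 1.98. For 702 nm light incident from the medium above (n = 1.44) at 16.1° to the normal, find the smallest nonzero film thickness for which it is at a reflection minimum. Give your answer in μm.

Top surface (1.44 → 2.07): reflection off a higher-index medium gives a half-wave phase shift.
Bottom surface (2.07 → 1.98): reflection off a lower-index medium gives no phase shift.
Net: one phase inversion between the two reflected rays.
For minimum reflection here: 2 n t cos θ_r = m λ.
Snell's law: 1.44 sin 16.1° = 2.07 sin θ_r → sin θ_r = 0.193, cos θ_r = 0.981.
Minimum nonzero at m = 1: t = λ / (2 n cos θ_r) = 702 / (2 × 2.07 × 0.981) = 173 nm.

0.173 μm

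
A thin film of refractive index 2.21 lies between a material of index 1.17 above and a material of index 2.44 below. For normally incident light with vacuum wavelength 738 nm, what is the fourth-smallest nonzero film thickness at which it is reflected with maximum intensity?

668 nm

At the upper boundary (n = 1.17 to n = 2.21) the reflected ray undergoes a half-wave phase shift.
At the lower boundary (n = 2.21 to n = 2.44) the reflected ray undergoes a half-wave phase shift.
Net: no relative phase inversion (both shifts match).
For strong reflection here: 2 n t = m λ.
The fourth-smallest nonzero thickness corresponds to m = 4: t = m λ / (2 n) = 4.00 × 738 / (2 × 2.21) = 668 nm.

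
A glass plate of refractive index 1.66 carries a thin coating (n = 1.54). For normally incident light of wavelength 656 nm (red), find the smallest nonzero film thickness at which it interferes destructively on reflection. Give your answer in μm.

0.106 μm

Ray reflecting at the top interface goes from n = 1.0 toward n = 1.54: a half-wave phase shift.
At the lower boundary (n = 1.54 to n = 1.66) the reflected ray undergoes a half-wave phase shift.
The two reflections carry the same phase change, so no net offset.
So the condition for destructive reflection is 2 n t = (m + ½) λ.
Minimum at m = 0: t = λ / (4 n) = 656 / (4 × 1.54) = 106 nm.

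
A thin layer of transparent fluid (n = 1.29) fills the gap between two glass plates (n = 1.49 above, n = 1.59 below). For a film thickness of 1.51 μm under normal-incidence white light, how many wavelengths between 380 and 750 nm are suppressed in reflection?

5

At the upper boundary (n = 1.49 to n = 1.29) the reflected ray undergoes no phase shift.
Bottom surface (1.29 → 1.59): reflection off a higher-index medium gives a half-wave phase shift.
Net: one phase inversion between the two reflected rays.
So the condition for destructive reflection is 2 n t = m λ.
λ = 2 n t / m = 3896 / m nm.
m=5: 779 nm (IR); m=6: 649 nm (visible); m=7: 557 nm (visible); m=8: 487 nm (visible); m=9: 433 nm (visible); m=10: 390 nm (visible); m=11: 354 nm (UV).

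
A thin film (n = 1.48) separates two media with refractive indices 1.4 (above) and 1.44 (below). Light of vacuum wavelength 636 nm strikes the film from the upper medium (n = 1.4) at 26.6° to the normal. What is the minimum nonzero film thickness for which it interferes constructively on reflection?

119 nm

Top surface (1.4 → 1.48): reflection off a higher-index medium gives a half-wave phase shift.
Ray reflecting at the bottom interface goes from n = 1.48 toward n = 1.44: no phase shift.
Net: one phase inversion between the two reflected rays.
So the condition for constructive reflection is 2 n t cos θ_r = (m + ½) λ.
Snell's law: 1.4 sin 26.6° = 1.48 sin θ_r → sin θ_r = 0.424, cos θ_r = 0.906.
Minimum at m = 0: t = λ / (4 n cos θ_r) = 636 / (4 × 1.48 × 0.906) = 119 nm.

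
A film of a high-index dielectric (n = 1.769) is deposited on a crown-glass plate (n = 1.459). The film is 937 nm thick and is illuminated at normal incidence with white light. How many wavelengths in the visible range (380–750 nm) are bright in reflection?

Ray reflecting at the top interface goes from n = 1.0 toward n = 1.769: a half-wave phase shift.
Bottom surface (1.769 → 1.459): reflection off a lower-index medium gives no phase shift.
Exactly one π shift → a net half-wave offset.
With one net inversion, constructive interference in reflection requires 2 n t = (m + ½) λ.
λ = 2 n t / (m + ½) = 3315 / (m + ½) nm.
m=3: 947 nm (IR); m=4: 737 nm (visible); m=5: 603 nm (visible); m=6: 510 nm (visible); m=7: 442 nm (visible); m=8: 390 nm (visible); m=9: 349 nm (UV).

5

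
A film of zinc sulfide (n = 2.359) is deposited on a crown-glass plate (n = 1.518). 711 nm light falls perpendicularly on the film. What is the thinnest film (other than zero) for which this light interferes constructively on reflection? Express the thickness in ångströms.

753 Å

Ray reflecting at the top interface goes from n = 1.0 toward n = 2.359: a half-wave phase shift.
At the lower boundary (n = 2.359 to n = 1.518) the reflected ray undergoes no phase shift.
Exactly one π shift → a net half-wave offset.
For maximum reflection here: 2 n t = (m + ½) λ.
Minimum at m = 0: t = λ / (4 n) = 711 / (4 × 2.359) = 75.3 nm.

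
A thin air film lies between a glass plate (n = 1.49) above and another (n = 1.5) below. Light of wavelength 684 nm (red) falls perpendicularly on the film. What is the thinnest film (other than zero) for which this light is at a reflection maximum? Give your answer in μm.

0.171 μm

Top surface (1.49 → 1.0): reflection off a lower-index medium gives no phase shift.
Ray reflecting at the bottom interface goes from n = 1.0 toward n = 1.5: a half-wave phase shift.
Exactly one π shift → a net half-wave offset.
With one net inversion, constructive interference in reflection requires 2 n t = (m + ½) λ.
Minimum at m = 0: t = λ / (4 n) = 684 / (4 × 1.0) = 171 nm.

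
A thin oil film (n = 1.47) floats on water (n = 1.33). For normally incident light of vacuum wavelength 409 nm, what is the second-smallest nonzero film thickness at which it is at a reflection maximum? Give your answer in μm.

Top surface (1.0 → 1.47): reflection off a higher-index medium gives a half-wave phase shift.
At the lower boundary (n = 1.47 to n = 1.33) the reflected ray undergoes no phase shift.
Exactly one π shift → a net half-wave offset.
So the condition for constructive reflection is 2 n t = (m + ½) λ.
The second-smallest nonzero thickness corresponds to m = 1: t = (m + ½) λ / (2 n) = 1.50 × 409 / (2 × 1.47) = 209 nm.

0.209 μm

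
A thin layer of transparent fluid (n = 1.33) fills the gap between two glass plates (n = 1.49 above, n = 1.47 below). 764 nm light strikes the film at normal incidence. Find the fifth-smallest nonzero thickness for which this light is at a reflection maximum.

At the upper boundary (n = 1.49 to n = 1.33) the reflected ray undergoes no phase shift.
Bottom surface (1.33 → 1.47): reflection off a higher-index medium gives a half-wave phase shift.
Exactly one π shift → a net half-wave offset.
For maximum reflection here: 2 n t = (m + ½) λ.
The fifth-smallest nonzero thickness corresponds to m = 4: t = (m + ½) λ / (2 n) = 4.50 × 764 / (2 × 1.33) = 1292 nm.

1292 nm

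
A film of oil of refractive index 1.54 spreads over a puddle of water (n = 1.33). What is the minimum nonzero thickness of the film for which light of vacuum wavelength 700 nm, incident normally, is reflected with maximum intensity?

Top surface (1.0 → 1.54): reflection off a higher-index medium gives a half-wave phase shift.
At the lower boundary (n = 1.54 to n = 1.33) the reflected ray undergoes no phase shift.
The two reflections differ by half a wavelength.
For maximum reflection here: 2 n t = (m + ½) λ.
Minimum at m = 0: t = λ / (4 n) = 700 / (4 × 1.54) = 114 nm.

114 nm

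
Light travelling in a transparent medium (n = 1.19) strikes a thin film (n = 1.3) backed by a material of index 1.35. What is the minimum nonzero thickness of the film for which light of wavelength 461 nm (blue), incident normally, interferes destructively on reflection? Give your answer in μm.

Ray reflecting at the top interface goes from n = 1.19 toward n = 1.3: a half-wave phase shift.
Ray reflecting at the bottom interface goes from n = 1.3 toward n = 1.35: a half-wave phase shift.
Net: no relative phase inversion (both shifts match).
With no net inversion, destructive interference in reflection requires 2 n t = (m + ½) λ.
Minimum at m = 0: t = λ / (4 n) = 461 / (4 × 1.3) = 88.7 nm.

0.0887 μm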